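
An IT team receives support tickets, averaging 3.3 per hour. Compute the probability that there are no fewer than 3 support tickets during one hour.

0.6406

With mean μ = 3.3 per hour,
P(N ≥ 3) = 1 − P(N ≤ 2) = 1 − Σ_{j=0}^{2} e^(−μ) μ^j/j! ≈ 0.6406.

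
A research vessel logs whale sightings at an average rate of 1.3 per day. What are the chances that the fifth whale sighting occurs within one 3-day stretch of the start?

0.3516

Over the interval, μ = 1.3 × 3 = 3.9 (a 3-day stretch = 3 days).
The fifth arrival falls in the interval iff at least 5 events occur there: P(S_5 ≤ t) = P(N ≥ 5) = 1 − P(N ≤ 4) ≈ 0.3516.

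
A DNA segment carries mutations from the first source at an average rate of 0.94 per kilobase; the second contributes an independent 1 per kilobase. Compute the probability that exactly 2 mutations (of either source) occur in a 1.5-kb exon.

Independent Poisson processes superpose: combined rate λ = 0.94 + 1 = 1.94 per kilobase.
Over the interval, μ = 1.94 × 1.5 = 2.91 (a 1.5-kb exon = 1.5 kilobases).
P(N = 2) = e^(−2.91) · 2.91^2/2! ≈ 0.2307.

0.2307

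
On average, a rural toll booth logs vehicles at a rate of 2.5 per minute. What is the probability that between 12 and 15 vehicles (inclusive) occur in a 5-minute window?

Over the interval, μ = 2.5 × 5 = 12.5 (a 5-minute window = 5 minutes).
P(12 ≤ N ≤ 15) = Σ_{j=12}^{15} e^(−12.5) · 12.5^j/j! ≈ 0.4003.

0.4003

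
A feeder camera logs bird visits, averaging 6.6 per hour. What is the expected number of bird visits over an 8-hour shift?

52.8

E[N] = λt = 6.6 × 8 = 52.8 (an 8-hour shift = 8 hours).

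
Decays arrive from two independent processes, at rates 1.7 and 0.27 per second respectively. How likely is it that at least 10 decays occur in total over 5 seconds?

0.5232

Independent Poisson processes superpose: combined rate λ = 1.7 + 0.27 = 1.97 per second.
Over the interval, μ = 1.97 × 5 = 9.85 (5 seconds).
P(N ≥ 10) = 1 − P(N ≤ 9) ≈ 0.5232.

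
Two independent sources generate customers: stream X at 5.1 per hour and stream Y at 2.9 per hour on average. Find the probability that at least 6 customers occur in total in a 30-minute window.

0.2149

Independent Poisson processes superpose: combined rate λ = 5.1 + 2.9 = 8 per hour.
Over the interval, μ = 8 × 0.5 = 4 (a 30-minute window = 0.5 hours).
P(N ≥ 6) = 1 − P(N ≤ 5) ≈ 0.2149.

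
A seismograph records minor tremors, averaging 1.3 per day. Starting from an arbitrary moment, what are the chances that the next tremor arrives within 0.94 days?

0.7054

Inter-arrival times are exponential with rate λ = 1.3 per day.
P(T ≤ 0.94) = 1 − e^(−λt) = 1 − e^(−1.3 × 0.94) = 1 − e^(−1.222) ≈ 0.7054.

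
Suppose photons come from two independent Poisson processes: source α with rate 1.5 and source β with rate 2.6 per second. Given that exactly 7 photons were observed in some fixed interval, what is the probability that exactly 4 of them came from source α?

Given the total, each event is independently from source α with probability p = λ_α/(λ_α+λ_β) = 1.5/4.1 ≈ 0.3659.
So K ~ Binomial(7, 1.5/4.1): P(K = 4) = C(7,4) · (1.5/4.1)^4 · (2.6/4.1)^3 ≈ 0.1599.

0.1599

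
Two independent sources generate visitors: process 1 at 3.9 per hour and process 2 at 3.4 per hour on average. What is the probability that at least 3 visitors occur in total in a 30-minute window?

0.7060

Independent Poisson processes superpose: combined rate λ = 3.9 + 3.4 = 7.3 per hour.
Over the interval, μ = 7.3 × 0.5 = 3.65 (a 30-minute window = 0.5 hours).
P(N ≥ 3) = 1 − P(N ≤ 2) ≈ 0.7060.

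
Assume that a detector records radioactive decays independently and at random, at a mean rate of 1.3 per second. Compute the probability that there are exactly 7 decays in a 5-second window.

Over the interval, μ = 1.3 × 5 = 6.5 (a 5-second window = 5 seconds).
P(N = 7) = e^(−μ) μ^7/7! = e^(−6.5) · 6.5^7/5040 ≈ 0.1462.

0.1462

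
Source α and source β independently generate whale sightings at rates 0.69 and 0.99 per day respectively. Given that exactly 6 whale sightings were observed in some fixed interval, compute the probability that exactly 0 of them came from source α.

0.0419

Given the total, each event is independently from source α with probability p = λ_α/(λ_α+λ_β) = 0.69/1.68 ≈ 0.4107.
So K ~ Binomial(6, 0.69/1.68): P(K = 0) = C(6,0) · (0.69/1.68)^0 · (0.99/1.68)^6 ≈ 0.0419.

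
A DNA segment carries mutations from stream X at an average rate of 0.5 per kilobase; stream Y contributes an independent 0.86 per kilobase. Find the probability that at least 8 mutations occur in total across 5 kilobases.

0.3715

Independent Poisson processes superpose: combined rate λ = 0.5 + 0.86 = 1.36 per kilobase.
Over the interval, μ = 1.36 × 5 = 6.8 (5 kilobases).
P(N ≥ 8) = 1 − P(N ≤ 7) ≈ 0.3715.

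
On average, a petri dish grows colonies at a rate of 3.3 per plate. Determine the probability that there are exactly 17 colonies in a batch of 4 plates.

0.0583

Over the interval, μ = 3.3 × 4 = 13.2 (a batch of 4 plates = 4 plates).
P(N = 17) = e^(−μ) μ^17/17! = e^(−13.2) · 13.2^17/355687428096000 ≈ 0.0583.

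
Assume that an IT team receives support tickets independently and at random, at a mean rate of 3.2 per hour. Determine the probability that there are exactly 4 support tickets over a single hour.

With mean μ = 3.2 per hour,
P(N = 4) = e^(−μ) μ^4/4! = e^(−3.2) · 3.2^4/24 ≈ 0.1781.

0.1781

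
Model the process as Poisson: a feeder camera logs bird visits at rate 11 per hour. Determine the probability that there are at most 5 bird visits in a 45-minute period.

Over the interval, μ = 11 × 0.75 = 8.25 (a 45-minute period = 0.75 hours).
P(N ≤ 5) = Σ_{j=0}^{5} e^(−μ) μ^j/j! ≈ 0.1694.

0.1694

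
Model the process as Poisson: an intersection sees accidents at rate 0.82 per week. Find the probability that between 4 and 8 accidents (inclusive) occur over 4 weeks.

Over the interval, μ = 0.82 × 4 = 3.28 (4 weeks).
P(4 ≤ N ≤ 8) = Σ_{j=4}^{8} e^(−3.28) · 3.28^j/j! ≈ 0.4086.

0.4086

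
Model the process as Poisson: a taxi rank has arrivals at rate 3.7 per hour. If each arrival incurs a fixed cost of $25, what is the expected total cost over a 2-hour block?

$185

E[N] = 3.7 × 2 = 7.4 (a 2-hour block = 2 hours); E[cost] = 7.4 × $25 = $185.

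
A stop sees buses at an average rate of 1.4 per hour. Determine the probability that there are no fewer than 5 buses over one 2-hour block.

0.1523

Over the interval, μ = 1.4 × 2 = 2.8 (a 2-hour block = 2 hours).
P(N ≥ 5) = 1 − P(N ≤ 4) = 1 − Σ_{j=0}^{4} e^(−μ) μ^j/j! ≈ 0.1523.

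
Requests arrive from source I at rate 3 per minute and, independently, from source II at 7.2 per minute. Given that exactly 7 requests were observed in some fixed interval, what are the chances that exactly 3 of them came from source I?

Given the total, each event is independently from source I with probability p = λ_I/(λ_I+λ_II) = 3/10.2 ≈ 0.2941.
So K ~ Binomial(7, 3/10.2): P(K = 3) = C(7,3) · (3/10.2)^3 · (7.2/10.2)^4 ≈ 0.2211.

0.2211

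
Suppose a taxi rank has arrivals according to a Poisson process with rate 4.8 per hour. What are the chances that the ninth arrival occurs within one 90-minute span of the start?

Over the interval, μ = 4.8 × 1.5 = 7.2 (a 90-minute span = 1.5 hours).
The ninth arrival falls in the interval iff at least 9 events occur there: P(S_9 ≤ t) = P(N ≥ 9) = 1 − P(N ≤ 8) ≈ 0.2973.

0.2973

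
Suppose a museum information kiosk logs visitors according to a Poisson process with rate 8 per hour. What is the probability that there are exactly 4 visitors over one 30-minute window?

0.1954

Over the interval, μ = 8 × 0.5 = 4 (a 30-minute window = 0.5 hours).
P(N = 4) = e^(−μ) μ^4/4! = e^(−4) · 4^4/24 ≈ 0.1954.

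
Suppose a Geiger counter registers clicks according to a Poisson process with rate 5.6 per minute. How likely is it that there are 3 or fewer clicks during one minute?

0.1906

With mean μ = 5.6 per minute,
P(N ≤ 3) = Σ_{j=0}^{3} e^(−μ) μ^j/j! ≈ 0.1906.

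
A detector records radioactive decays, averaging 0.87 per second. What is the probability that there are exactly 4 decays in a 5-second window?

Over the interval, μ = 0.87 × 5 = 4.35 (a 5-second window = 5 seconds).
P(N = 4) = e^(−μ) μ^4/4! = e^(−4.35) · 4.35^4/24 ≈ 0.1926.

0.1926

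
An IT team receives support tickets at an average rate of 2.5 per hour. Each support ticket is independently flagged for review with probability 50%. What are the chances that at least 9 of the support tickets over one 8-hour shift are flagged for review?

0.6672

Thinning: the support tickets that are flagged for review themselves form a Poisson process with rate 0.5 × 2.5 = 1.25 per hour.
Over the interval, μ = 1.25 × 8 = 10 (an 8-hour shift = 8 hours).
P(N ≥ 9) = 1 − P(N ≤ 8) ≈ 0.6672.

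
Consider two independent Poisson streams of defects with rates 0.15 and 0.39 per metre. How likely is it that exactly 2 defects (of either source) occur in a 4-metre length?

0.2690

Independent Poisson processes superpose: combined rate λ = 0.15 + 0.39 = 0.54 per metre.
Over the interval, μ = 0.54 × 4 = 2.16 (a 4-metre length = 4 metres).
P(N = 2) = e^(−2.16) · 2.16^2/2! ≈ 0.2690.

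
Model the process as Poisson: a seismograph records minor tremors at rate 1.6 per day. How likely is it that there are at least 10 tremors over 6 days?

0.4911

Over the interval, μ = 1.6 × 6 = 9.6 (6 days).
P(N ≥ 10) = 1 − P(N ≤ 9) = 1 − Σ_{j=0}^{9} e^(−μ) μ^j/j! ≈ 0.4911.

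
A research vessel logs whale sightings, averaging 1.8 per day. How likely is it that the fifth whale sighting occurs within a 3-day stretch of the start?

Over the interval, μ = 1.8 × 3 = 5.4 (a 3-day stretch = 3 days).
The fifth arrival falls in the interval iff at least 5 events occur there: P(S_5 ≤ t) = P(N ≥ 5) = 1 − P(N ≤ 4) ≈ 0.6267.

0.6267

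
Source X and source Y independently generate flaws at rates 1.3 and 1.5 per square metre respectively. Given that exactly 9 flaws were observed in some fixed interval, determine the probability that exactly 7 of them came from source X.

Given the total, each event is independently from source X with probability p = λ_X/(λ_X+λ_Y) = 1.3/2.8 ≈ 0.4643.
So K ~ Binomial(9, 1.3/2.8): P(K = 7) = C(9,7) · (1.3/2.8)^7 · (1.5/2.8)^2 ≈ 0.0480.

0.0480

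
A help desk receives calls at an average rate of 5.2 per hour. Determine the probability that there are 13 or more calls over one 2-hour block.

Over the interval, μ = 5.2 × 2 = 10.4 (a 2-hour block = 2 hours).
P(N ≥ 13) = 1 − P(N ≤ 12) = 1 − Σ_{j=0}^{12} e^(−μ) μ^j/j! ≈ 0.2478.

0.2478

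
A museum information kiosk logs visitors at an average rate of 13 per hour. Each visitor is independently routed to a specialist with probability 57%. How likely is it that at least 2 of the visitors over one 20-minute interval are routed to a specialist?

0.7065

Thinning: the visitors that are routed to a specialist themselves form a Poisson process with rate 0.57 × 13 = 7.41 per hour.
Over the interval, μ = 7.41 × 1/3 = 2.47 (a 20-minute interval = 1/3 hours).
P(N ≥ 2) = 1 − P(N ≤ 1) ≈ 0.7065.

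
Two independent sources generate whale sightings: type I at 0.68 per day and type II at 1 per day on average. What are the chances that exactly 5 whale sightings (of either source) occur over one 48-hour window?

Independent Poisson processes superpose: combined rate λ = 0.68 + 1 = 1.68 per day.
Over the interval, μ = 1.68 × 2 = 3.36 (a 48-hour window = 2 days).
P(N = 5) = e^(−3.36) · 3.36^5/5! ≈ 0.1240.

0.1240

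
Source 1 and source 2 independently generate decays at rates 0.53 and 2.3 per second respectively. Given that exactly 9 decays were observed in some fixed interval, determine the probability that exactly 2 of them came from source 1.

0.2957

Given the total, each event is independently from source 1 with probability p = λ_1/(λ_1+λ_2) = 0.53/2.83 ≈ 0.1873.
So K ~ Binomial(9, 0.53/2.83): P(K = 2) = C(9,2) · (0.53/2.83)^2 · (2.3/2.83)^7 ≈ 0.2957.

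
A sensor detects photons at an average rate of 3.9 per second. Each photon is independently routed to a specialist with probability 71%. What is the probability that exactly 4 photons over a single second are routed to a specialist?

Thinning: the photons that are routed to a specialist themselves form a Poisson process with rate 0.71 × 3.9 = 2.769 per second.
So μ = 2.769.
P(N = 4) = e^(−2.769) · 2.769^4/4! ≈ 0.1536.

0.1536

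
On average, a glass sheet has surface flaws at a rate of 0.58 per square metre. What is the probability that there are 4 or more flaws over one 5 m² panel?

Over the interval, μ = 0.58 × 5 = 2.9 (a 5 m² panel = 5 square metres).
P(N ≥ 4) = 1 − P(N ≤ 3) = 1 − Σ_{j=0}^{3} e^(−μ) μ^j/j! ≈ 0.3304.

0.3304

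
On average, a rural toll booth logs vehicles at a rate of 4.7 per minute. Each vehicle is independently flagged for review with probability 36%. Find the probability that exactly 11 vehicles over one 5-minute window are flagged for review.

0.0843

Thinning: the vehicles that are flagged for review themselves form a Poisson process with rate 0.36 × 4.7 = 1.692 per minute.
Over the interval, μ = 1.692 × 5 = 8.46 (a 5-minute window = 5 minutes).
P(N = 11) = e^(−8.46) · 8.46^11/11! ≈ 0.0843.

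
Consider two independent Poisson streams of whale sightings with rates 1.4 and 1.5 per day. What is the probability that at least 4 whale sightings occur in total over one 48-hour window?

0.8300

Independent Poisson processes superpose: combined rate λ = 1.4 + 1.5 = 2.9 per day.
Over the interval, μ = 2.9 × 2 = 5.8 (a 48-hour window = 2 days).
P(N ≥ 4) = 1 − P(N ≤ 3) ≈ 0.8300.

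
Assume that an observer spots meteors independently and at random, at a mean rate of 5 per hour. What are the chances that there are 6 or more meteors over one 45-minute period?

0.1771

Over the interval, μ = 5 × 0.75 = 3.75 (a 45-minute period = 0.75 hours).
P(N ≥ 6) = 1 − P(N ≤ 5) = 1 − Σ_{j=0}^{5} e^(−μ) μ^j/j! ≈ 0.1771.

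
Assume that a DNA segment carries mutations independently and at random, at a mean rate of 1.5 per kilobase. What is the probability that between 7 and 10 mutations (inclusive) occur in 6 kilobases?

0.4992

Over the interval, μ = 1.5 × 6 = 9 (6 kilobases).
P(7 ≤ N ≤ 10) = Σ_{j=7}^{10} e^(−9) · 9^j/j! ≈ 0.4992.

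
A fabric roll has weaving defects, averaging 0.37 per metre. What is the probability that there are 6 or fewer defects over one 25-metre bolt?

0.1849

Over the interval, μ = 0.37 × 25 = 9.25 (a 25-metre bolt = 25 metres).
P(N ≤ 6) = Σ_{j=0}^{6} e^(−μ) μ^j/j! ≈ 0.1849.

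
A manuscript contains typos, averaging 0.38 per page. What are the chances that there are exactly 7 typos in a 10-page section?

0.0508

Over the interval, μ = 0.38 × 10 = 3.8 (a 10-page section = 10 pages).
P(N = 7) = e^(−μ) μ^7/7! = e^(−3.8) · 3.8^7/5040 ≈ 0.0508.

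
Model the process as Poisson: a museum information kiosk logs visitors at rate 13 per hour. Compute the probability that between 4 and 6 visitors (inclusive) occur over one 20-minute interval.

Over the interval, μ = 13 × 1/3 ≈ 4.33333 (a 20-minute interval = 1/3 hours).
P(4 ≤ N ≤ 6) = Σ_{j=4}^{6} e^(−4.33333) · 4.33333^j/j! ≈ 0.4806.

0.4806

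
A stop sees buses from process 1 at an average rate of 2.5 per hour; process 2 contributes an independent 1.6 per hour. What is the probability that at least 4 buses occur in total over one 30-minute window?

Independent Poisson processes superpose: combined rate λ = 2.5 + 1.6 = 4.1 per hour.
Over the interval, μ = 4.1 × 0.5 = 2.05 (a 30-minute window = 0.5 hours).
P(N ≥ 4) = 1 − P(N ≤ 3) ≈ 0.1520.

0.1520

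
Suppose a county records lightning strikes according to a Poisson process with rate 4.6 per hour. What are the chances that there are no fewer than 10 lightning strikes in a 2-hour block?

Over the interval, μ = 4.6 × 2 = 9.2 (a 2-hour block = 2 hours).
P(N ≥ 10) = 1 − P(N ≤ 9) = 1 − Σ_{j=0}^{9} e^(−μ) μ^j/j! ≈ 0.4389.

0.4389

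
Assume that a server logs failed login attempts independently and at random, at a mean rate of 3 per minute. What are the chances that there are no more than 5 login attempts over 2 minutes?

0.4457

Over the interval, μ = 3 × 2 = 6 (2 minutes).
P(N ≤ 5) = Σ_{j=0}^{5} e^(−μ) μ^j/j! ≈ 0.4457.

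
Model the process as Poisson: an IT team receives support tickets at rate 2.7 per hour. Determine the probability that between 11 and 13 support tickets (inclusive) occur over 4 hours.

0.3155

Over the interval, μ = 2.7 × 4 = 10.8 (4 hours).
P(11 ≤ N ≤ 13) = Σ_{j=11}^{13} e^(−10.8) · 10.8^j/j! ≈ 0.3155.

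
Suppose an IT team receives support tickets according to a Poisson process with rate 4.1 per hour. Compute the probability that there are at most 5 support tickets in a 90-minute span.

0.4219

Over the interval, μ = 4.1 × 1.5 = 6.15 (a 90-minute span = 1.5 hours).
P(N ≤ 5) = Σ_{j=0}^{5} e^(−μ) μ^j/j! ≈ 0.4219.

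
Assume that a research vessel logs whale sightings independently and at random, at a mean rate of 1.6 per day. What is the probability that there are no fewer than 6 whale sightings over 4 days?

Over the interval, μ = 1.6 × 4 = 6.4 (4 days).
P(N ≥ 6) = 1 − P(N ≤ 5) = 1 − Σ_{j=0}^{5} e^(−μ) μ^j/j! ≈ 0.6163.

0.6163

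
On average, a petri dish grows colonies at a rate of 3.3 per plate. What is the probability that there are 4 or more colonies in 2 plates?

0.8948

Over the interval, μ = 3.3 × 2 = 6.6 (2 plates).
P(N ≥ 4) = 1 − P(N ≤ 3) = 1 − Σ_{j=0}^{3} e^(−μ) μ^j/j! ≈ 0.8948.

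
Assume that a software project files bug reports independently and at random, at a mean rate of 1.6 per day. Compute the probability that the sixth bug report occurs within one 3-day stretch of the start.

0.3490

Over the interval, μ = 1.6 × 3 = 4.8 (a 3-day stretch = 3 days).
The sixth arrival falls in the interval iff at least 6 events occur there: P(S_6 ≤ t) = P(N ≥ 6) = 1 − P(N ≤ 5) ≈ 0.3490.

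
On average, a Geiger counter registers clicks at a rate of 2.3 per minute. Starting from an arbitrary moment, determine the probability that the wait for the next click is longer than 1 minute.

0.1003

The wait for the next event is exponential with rate λ = 2.3 per minute.
P(T > 1) = e^(−λt) = e^(−2.3 × 1) = e^(−2.3) ≈ 0.1003.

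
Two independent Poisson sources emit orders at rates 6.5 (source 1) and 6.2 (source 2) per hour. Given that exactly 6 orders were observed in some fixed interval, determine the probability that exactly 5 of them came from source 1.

Given the total, each event is independently from source 1 with probability p = λ_1/(λ_1+λ_2) = 6.5/12.7 ≈ 0.5118.
So K ~ Binomial(6, 6.5/12.7): P(K = 5) = C(6,5) · (6.5/12.7)^5 · (6.2/12.7)^1 ≈ 0.1029.

0.1029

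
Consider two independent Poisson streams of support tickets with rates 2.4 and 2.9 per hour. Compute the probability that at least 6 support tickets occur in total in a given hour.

Independent Poisson processes superpose: combined rate λ = 2.4 + 2.9 = 5.3 per hour.
So μ = 5.3.
P(N ≥ 6) = 1 − P(N ≤ 5) ≈ 0.4365.

0.4365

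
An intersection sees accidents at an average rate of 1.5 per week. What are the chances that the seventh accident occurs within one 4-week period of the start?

Over the interval, μ = 1.5 × 4 = 6 (a 4-week period = 4 weeks).
The seventh arrival falls in the interval iff at least 7 events occur there: P(S_7 ≤ t) = P(N ≥ 7) = 1 − P(N ≤ 6) ≈ 0.3937.

0.3937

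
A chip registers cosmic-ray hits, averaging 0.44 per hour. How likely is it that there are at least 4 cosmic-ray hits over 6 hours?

0.2727

Over the interval, μ = 0.44 × 6 = 2.64 (6 hours).
P(N ≥ 4) = 1 − P(N ≤ 3) = 1 − Σ_{j=0}^{3} e^(−μ) μ^j/j! ≈ 0.2727.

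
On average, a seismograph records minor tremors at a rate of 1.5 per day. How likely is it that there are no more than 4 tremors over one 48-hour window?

0.8153

Over the interval, μ = 1.5 × 2 = 3 (a 48-hour window = 2 days).
P(N ≤ 4) = Σ_{j=0}^{4} e^(−μ) μ^j/j! ≈ 0.8153.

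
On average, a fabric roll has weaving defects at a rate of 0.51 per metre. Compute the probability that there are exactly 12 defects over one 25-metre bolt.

0.1118

Over the interval, μ = 0.51 × 25 = 12.75 (a 25-metre bolt = 25 metres).
P(N = 12) = e^(−μ) μ^12/12! = e^(−12.75) · 12.75^12/479001600 ≈ 0.1118.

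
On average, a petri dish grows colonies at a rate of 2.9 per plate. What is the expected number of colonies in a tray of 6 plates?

E[N] = λt = 2.9 × 6 = 17.4 (a tray of 6 plates = 6 plates).

17.4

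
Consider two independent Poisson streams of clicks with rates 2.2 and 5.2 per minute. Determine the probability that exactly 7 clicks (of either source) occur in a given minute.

Independent Poisson processes superpose: combined rate λ = 2.2 + 5.2 = 7.4 per minute.
So μ = 7.4.
P(N = 7) = e^(−7.4) · 7.4^7/7! ≈ 0.1474.

0.1474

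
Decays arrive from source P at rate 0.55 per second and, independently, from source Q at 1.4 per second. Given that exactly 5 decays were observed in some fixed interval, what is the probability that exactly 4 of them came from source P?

Given the total, each event is independently from source P with probability p = λ_P/(λ_P+λ_Q) = 0.55/1.95 ≈ 0.2821.
So K ~ Binomial(5, 0.55/1.95): P(K = 4) = C(5,4) · (0.55/1.95)^4 · (1.4/1.95)^1 ≈ 0.0227.

0.0227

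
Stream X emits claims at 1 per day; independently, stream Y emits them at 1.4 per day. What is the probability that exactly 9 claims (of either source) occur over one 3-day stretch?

0.1070

Independent Poisson processes superpose: combined rate λ = 1 + 1.4 = 2.4 per day.
Over the interval, μ = 2.4 × 3 = 7.2 (a 3-day stretch = 3 days).
P(N = 9) = e^(−7.2) · 7.2^9/9! ≈ 0.1070.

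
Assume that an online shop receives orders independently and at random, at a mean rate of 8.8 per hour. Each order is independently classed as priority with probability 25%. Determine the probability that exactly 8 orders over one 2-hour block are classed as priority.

0.0428

Thinning: the orders that are classed as priority themselves form a Poisson process with rate 0.25 × 8.8 = 2.2 per hour.
Over the interval, μ = 2.2 × 2 = 4.4 (a 2-hour block = 2 hours).
P(N = 8) = e^(−4.4) · 4.4^8/8! ≈ 0.0428.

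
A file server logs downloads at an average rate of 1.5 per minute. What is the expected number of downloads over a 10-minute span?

15

E[N] = λt = 1.5 × 10 = 15 (a 10-minute span = 10 minutes).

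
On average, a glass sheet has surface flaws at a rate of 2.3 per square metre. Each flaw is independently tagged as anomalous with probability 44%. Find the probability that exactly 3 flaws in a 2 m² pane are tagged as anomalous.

Thinning: the flaws that are tagged as anomalous themselves form a Poisson process with rate 0.44 × 2.3 = 1.012 per square metre.
Over the interval, μ = 1.012 × 2 = 2.024 (a 2 m² pane = 2 square metres).
P(N = 3) = e^(−2.024) · 2.024^3/3! ≈ 0.1826.

0.1826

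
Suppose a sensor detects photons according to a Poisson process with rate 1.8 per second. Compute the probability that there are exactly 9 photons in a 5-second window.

Over the interval, μ = 1.8 × 5 = 9 (a 5-second window = 5 seconds).
P(N = 9) = e^(−μ) μ^9/9! = e^(−9) · 9^9/362880 ≈ 0.1318.

0.1318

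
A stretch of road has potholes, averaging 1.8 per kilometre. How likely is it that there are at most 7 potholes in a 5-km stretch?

Over the interval, μ = 1.8 × 5 = 9 (a 5-km stretch = 5 kilometres).
P(N ≤ 7) = Σ_{j=0}^{7} e^(−μ) μ^j/j! ≈ 0.3239.

0.3239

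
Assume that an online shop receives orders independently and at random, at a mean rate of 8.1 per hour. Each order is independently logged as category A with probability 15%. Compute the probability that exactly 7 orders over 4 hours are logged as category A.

Thinning: the orders that are logged as category A themselves form a Poisson process with rate 0.15 × 8.1 = 1.215 per hour.
Over the interval, μ = 1.215 × 4 = 4.86 (4 hours).
P(N = 7) = e^(−4.86) · 4.86^7/7! ≈ 0.0985.

0.0985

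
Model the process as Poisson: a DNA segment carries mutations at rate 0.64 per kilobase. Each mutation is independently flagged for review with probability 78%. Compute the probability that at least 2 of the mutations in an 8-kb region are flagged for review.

Thinning: the mutations that are flagged for review themselves form a Poisson process with rate 0.78 × 0.64 = 0.4992 per kilobase.
Over the interval, μ = 0.4992 × 8 = 3.9936 (an 8-kb region = 8 kilobases).
P(N ≥ 2) = 1 − P(N ≤ 1) ≈ 0.9080.

0.9080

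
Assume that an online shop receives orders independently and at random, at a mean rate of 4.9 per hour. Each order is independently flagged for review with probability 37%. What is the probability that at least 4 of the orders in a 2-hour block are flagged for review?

Thinning: the orders that are flagged for review themselves form a Poisson process with rate 0.37 × 4.9 = 1.813 per hour.
Over the interval, μ = 1.813 × 2 = 3.626 (a 2-hour block = 2 hours).
P(N ≥ 4) = 1 − P(N ≤ 3) ≈ 0.4903.

0.4903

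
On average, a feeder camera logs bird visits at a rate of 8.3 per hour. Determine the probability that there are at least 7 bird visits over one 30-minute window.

Over the interval, μ = 8.3 × 0.5 = 4.15 (a 30-minute window = 0.5 hours).
P(N ≥ 7) = 1 − P(N ≤ 6) = 1 − Σ_{j=0}^{6} e^(−μ) μ^j/j! ≈ 0.1269.

0.1269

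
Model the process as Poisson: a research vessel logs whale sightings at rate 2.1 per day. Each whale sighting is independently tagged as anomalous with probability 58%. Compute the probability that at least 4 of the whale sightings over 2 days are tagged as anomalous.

0.2288

Thinning: the whale sightings that are tagged as anomalous themselves form a Poisson process with rate 0.58 × 2.1 = 1.218 per day.
Over the interval, μ = 1.218 × 2 = 2.436 (2 days).
P(N ≥ 4) = 1 − P(N ≤ 3) ≈ 0.2288.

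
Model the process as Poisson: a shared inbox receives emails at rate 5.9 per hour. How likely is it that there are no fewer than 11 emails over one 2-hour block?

Over the interval, μ = 5.9 × 2 = 11.8 (a 2-hour block = 2 hours).
P(N ≥ 11) = 1 − P(N ≤ 10) = 1 − Σ_{j=0}^{10} e^(−μ) μ^j/j! ≈ 0.6315.

0.6315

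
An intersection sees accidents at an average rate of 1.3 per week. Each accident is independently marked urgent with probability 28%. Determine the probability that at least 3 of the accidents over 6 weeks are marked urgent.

Thinning: the accidents that are marked urgent themselves form a Poisson process with rate 0.28 × 1.3 = 0.364 per week.
Over the interval, μ = 0.364 × 6 = 2.184 (6 weeks).
P(N ≥ 3) = 1 − P(N ≤ 2) ≈ 0.3730.

0.3730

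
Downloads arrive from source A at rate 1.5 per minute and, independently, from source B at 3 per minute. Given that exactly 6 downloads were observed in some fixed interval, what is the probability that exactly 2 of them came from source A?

0.3292

Given the total, each event is independently from source A with probability p = λ_A/(λ_A+λ_B) = 1.5/4.5 ≈ 0.3333.
So K ~ Binomial(6, 1.5/4.5): P(K = 2) = C(6,2) · (1.5/4.5)^2 · (3/4.5)^4 ≈ 0.3292.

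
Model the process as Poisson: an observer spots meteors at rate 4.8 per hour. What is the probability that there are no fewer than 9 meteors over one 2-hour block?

Over the interval, μ = 4.8 × 2 = 9.6 (a 2-hour block = 2 hours).
P(N ≥ 9) = 1 − P(N ≤ 8) = 1 − Σ_{j=0}^{8} e^(−μ) μ^j/j! ≈ 0.6204.

0.6204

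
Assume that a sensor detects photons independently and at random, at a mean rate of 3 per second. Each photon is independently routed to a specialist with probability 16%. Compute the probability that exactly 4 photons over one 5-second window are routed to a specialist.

Thinning: the photons that are routed to a specialist themselves form a Poisson process with rate 0.16 × 3 = 0.48 per second.
Over the interval, μ = 0.48 × 5 = 2.4 (a 5-second window = 5 seconds).
P(N = 4) = e^(−2.4) · 2.4^4/4! ≈ 0.1254.

0.1254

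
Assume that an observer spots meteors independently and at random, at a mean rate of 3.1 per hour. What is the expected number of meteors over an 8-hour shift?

E[N] = λt = 3.1 × 8 = 24.8 (an 8-hour shift = 8 hours).

24.8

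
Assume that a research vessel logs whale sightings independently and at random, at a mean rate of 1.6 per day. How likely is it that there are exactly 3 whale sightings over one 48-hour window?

0.2226

Over the interval, μ = 1.6 × 2 = 3.2 (a 48-hour window = 2 days).
P(N = 3) = e^(−μ) μ^3/3! = e^(−3.2) · 3.2^3/6 ≈ 0.2226.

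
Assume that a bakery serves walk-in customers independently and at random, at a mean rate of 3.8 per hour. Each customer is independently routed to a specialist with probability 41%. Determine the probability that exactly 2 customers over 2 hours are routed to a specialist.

0.2152

Thinning: the customers that are routed to a specialist themselves form a Poisson process with rate 0.41 × 3.8 = 1.558 per hour.
Over the interval, μ = 1.558 × 2 = 3.116 (2 hours).
P(N = 2) = e^(−3.116) · 3.116^2/2! ≈ 0.2152.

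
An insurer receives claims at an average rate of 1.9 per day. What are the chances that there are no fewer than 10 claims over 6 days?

Over the interval, μ = 1.9 × 6 = 11.4 (6 days).
P(N ≥ 10) = 1 − P(N ≤ 9) = 1 − Σ_{j=0}^{9} e^(−μ) μ^j/j! ≈ 0.7013.

0.7013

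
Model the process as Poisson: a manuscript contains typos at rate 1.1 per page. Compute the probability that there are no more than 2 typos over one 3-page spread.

Over the interval, μ = 1.1 × 3 = 3.3 (a 3-page spread = 3 pages).
P(N ≤ 2) = Σ_{j=0}^{2} e^(−μ) μ^j/j! ≈ 0.3594.

0.3594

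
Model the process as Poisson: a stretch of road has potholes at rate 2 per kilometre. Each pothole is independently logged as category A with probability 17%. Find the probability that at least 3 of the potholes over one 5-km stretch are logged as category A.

0.2428

Thinning: the potholes that are logged as category A themselves form a Poisson process with rate 0.17 × 2 = 0.34 per kilometre.
Over the interval, μ = 0.34 × 5 = 1.7 (a 5-km stretch = 5 kilometres).
P(N ≥ 3) = 1 − P(N ≤ 2) ≈ 0.2428.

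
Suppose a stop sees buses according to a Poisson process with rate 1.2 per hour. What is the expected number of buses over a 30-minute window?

0.6

E[N] = λt = 1.2 × 0.5 = 0.6 (a 30-minute window = 0.5 hours).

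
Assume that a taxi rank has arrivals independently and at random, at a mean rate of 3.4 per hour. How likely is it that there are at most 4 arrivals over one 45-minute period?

Over the interval, μ = 3.4 × 0.75 = 2.55 (a 45-minute period = 0.75 hours).
P(N ≤ 4) = Σ_{j=0}^{4} e^(−μ) μ^j/j! ≈ 0.8844.

0.8844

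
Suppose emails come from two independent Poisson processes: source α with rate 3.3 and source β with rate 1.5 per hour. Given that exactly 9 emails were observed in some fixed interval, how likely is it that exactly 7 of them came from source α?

Given the total, each event is independently from source α with probability p = λ_α/(λ_α+λ_β) = 3.3/4.8 = 0.6875.
So K ~ Binomial(9, 3.3/4.8): P(K = 7) = C(9,7) · (3.3/4.8)^7 · (1.5/4.8)^2 ≈ 0.2552.

0.2552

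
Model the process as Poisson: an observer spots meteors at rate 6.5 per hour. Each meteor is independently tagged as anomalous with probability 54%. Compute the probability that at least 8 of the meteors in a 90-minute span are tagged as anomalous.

Thinning: the meteors that are tagged as anomalous themselves form a Poisson process with rate 0.54 × 6.5 = 3.51 per hour.
Over the interval, μ = 3.51 × 1.5 = 5.265 (a 90-minute span = 1.5 hours).
P(N ≥ 8) = 1 − P(N ≤ 7) ≈ 0.1625.

0.1625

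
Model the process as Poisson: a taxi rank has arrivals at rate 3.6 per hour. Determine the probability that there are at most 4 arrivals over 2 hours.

Over the interval, μ = 3.6 × 2 = 7.2 (2 hours).
P(N ≤ 4) = Σ_{j=0}^{4} e^(−μ) μ^j/j! ≈ 0.1555.

0.1555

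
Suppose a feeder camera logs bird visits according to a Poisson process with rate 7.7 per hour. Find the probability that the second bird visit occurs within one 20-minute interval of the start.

Over the interval, μ = 7.7 × 1/3 ≈ 2.56667 (a 20-minute interval = 1/3 hours).
The second arrival falls in the interval iff at least 2 events occur there: P(S_2 ≤ t) = P(N ≥ 2) = 1 − P(N ≤ 1) ≈ 0.7261.

0.7261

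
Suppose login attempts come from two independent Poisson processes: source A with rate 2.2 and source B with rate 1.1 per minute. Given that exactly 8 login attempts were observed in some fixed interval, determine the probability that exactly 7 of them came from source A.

Given the total, each event is independently from source A with probability p = λ_A/(λ_A+λ_B) = 2.2/3.3 ≈ 0.6667.
So K ~ Binomial(8, 2.2/3.3): P(K = 7) = C(8,7) · (2.2/3.3)^7 · (1.1/3.3)^1 ≈ 0.1561.

0.1561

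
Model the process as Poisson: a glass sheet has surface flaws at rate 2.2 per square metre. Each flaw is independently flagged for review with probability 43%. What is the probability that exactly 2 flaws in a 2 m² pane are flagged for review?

Thinning: the flaws that are flagged for review themselves form a Poisson process with rate 0.43 × 2.2 = 0.946 per square metre.
Over the interval, μ = 0.946 × 2 = 1.892 (a 2 m² pane = 2 square metres).
P(N = 2) = e^(−1.892) · 1.892^2/2! ≈ 0.2699.

0.2699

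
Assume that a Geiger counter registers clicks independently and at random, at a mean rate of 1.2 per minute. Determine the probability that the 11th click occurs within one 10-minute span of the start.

0.6528

Over the interval, μ = 1.2 × 10 = 12 (a 10-minute span = 10 minutes).
The 11th arrival falls in the interval iff at least 11 events occur there: P(S_11 ≤ t) = P(N ≥ 11) = 1 − P(N ≤ 10) ≈ 0.6528.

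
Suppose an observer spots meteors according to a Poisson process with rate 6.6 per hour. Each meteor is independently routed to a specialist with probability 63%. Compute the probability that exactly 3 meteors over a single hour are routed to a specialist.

0.1874

Thinning: the meteors that are routed to a specialist themselves form a Poisson process with rate 0.63 × 6.6 = 4.158 per hour.
So μ = 4.158.
P(N = 3) = e^(−4.158) · 4.158^3/3! ≈ 0.1874.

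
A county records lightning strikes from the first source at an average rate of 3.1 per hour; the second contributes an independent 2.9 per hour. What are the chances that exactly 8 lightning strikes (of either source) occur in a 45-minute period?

0.0463

Independent Poisson processes superpose: combined rate λ = 3.1 + 2.9 = 6 per hour.
Over the interval, μ = 6 × 0.75 = 4.5 (a 45-minute period = 0.75 hours).
P(N = 8) = e^(−4.5) · 4.5^8/8! ≈ 0.0463.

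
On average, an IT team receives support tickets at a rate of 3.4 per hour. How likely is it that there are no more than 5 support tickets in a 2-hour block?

Over the interval, μ = 3.4 × 2 = 6.8 (a 2-hour block = 2 hours).
P(N ≤ 5) = Σ_{j=0}^{5} e^(−μ) μ^j/j! ≈ 0.3270.

0.3270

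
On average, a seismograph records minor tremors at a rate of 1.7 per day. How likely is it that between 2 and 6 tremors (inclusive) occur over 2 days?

Over the interval, μ = 1.7 × 2 = 3.4 (2 days).
P(2 ≤ N ≤ 6) = Σ_{j=2}^{6} e^(−3.4) · 3.4^j/j! ≈ 0.7953.

0.7953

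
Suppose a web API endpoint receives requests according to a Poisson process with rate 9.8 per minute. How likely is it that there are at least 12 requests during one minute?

0.2807

With mean μ = 9.8 per minute,
P(N ≥ 12) = 1 − P(N ≤ 11) = 1 − Σ_{j=0}^{11} e^(−μ) μ^j/j! ≈ 0.2807.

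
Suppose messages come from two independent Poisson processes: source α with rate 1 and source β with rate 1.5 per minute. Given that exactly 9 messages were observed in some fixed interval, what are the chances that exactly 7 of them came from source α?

0.0212

Given the total, each event is independently from source α with probability p = λ_α/(λ_α+λ_β) = 1/2.5 = 0.4000.
So K ~ Binomial(9, 1/2.5): P(K = 7) = C(9,7) · (1/2.5)^7 · (1.5/2.5)^2 ≈ 0.0212.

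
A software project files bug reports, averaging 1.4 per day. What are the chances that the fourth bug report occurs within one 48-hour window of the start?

0.3081

Over the interval, μ = 1.4 × 2 = 2.8 (a 48-hour window = 2 days).
The fourth arrival falls in the interval iff at least 4 events occur there: P(S_4 ≤ t) = P(N ≥ 4) = 1 − P(N ≤ 3) ≈ 0.3081.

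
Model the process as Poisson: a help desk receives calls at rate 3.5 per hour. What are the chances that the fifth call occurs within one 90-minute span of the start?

Over the interval, μ = 3.5 × 1.5 = 5.25 (a 90-minute span = 1.5 hours).
The fifth arrival falls in the interval iff at least 5 events occur there: P(S_5 ≤ t) = P(N ≥ 5) = 1 − P(N ≤ 4) ≈ 0.6022.

0.6022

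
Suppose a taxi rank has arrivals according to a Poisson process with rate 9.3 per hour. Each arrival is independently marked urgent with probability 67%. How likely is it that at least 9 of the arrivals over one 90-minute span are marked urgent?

Thinning: the arrivals that are marked urgent themselves form a Poisson process with rate 0.67 × 9.3 = 6.231 per hour.
Over the interval, μ = 6.231 × 1.5 = 9.3465 (a 90-minute span = 1.5 hours).
P(N ≥ 9) = 1 − P(N ≤ 8) ≈ 0.5890.

0.5890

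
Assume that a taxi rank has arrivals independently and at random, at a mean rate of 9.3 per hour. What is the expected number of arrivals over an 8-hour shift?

E[N] = λt = 9.3 × 8 = 74.4 (an 8-hour shift = 8 hours).

74.4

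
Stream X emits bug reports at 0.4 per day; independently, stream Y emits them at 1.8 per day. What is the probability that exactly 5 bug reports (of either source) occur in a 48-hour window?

0.1687

Independent Poisson processes superpose: combined rate λ = 0.4 + 1.8 = 2.2 per day.
Over the interval, μ = 2.2 × 2 = 4.4 (a 48-hour window = 2 days).
P(N = 5) = e^(−4.4) · 4.4^5/5! ≈ 0.1687.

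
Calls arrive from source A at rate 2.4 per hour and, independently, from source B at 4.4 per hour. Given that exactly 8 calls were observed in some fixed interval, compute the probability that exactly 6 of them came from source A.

Given the total, each event is independently from source A with probability p = λ_A/(λ_A+λ_B) = 2.4/6.8 ≈ 0.3529.
So K ~ Binomial(8, 2.4/6.8): P(K = 6) = C(8,6) · (2.4/6.8)^6 · (4.4/6.8)^2 ≈ 0.0227.

0.0227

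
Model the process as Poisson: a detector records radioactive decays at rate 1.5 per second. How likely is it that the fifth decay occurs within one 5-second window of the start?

Over the interval, μ = 1.5 × 5 = 7.5 (a 5-second window = 5 seconds).
The fifth arrival falls in the interval iff at least 5 events occur there: P(S_5 ≤ t) = P(N ≥ 5) = 1 − P(N ≤ 4) ≈ 0.8679.

0.8679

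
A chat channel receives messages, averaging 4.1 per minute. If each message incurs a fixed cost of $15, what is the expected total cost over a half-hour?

E[N] = 4.1 × 30 = 123 (a half-hour = 30 minutes); E[cost] = 123 × $15 = $1845.

$1845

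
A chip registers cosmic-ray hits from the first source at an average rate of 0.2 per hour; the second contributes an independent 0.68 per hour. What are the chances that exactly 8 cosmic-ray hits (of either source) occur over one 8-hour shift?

0.1311

Independent Poisson processes superpose: combined rate λ = 0.2 + 0.68 = 0.88 per hour.
Over the interval, μ = 0.88 × 8 = 7.04 (an 8-hour shift = 8 hours).
P(N = 8) = e^(−7.04) · 7.04^8/8! ≈ 0.1311.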